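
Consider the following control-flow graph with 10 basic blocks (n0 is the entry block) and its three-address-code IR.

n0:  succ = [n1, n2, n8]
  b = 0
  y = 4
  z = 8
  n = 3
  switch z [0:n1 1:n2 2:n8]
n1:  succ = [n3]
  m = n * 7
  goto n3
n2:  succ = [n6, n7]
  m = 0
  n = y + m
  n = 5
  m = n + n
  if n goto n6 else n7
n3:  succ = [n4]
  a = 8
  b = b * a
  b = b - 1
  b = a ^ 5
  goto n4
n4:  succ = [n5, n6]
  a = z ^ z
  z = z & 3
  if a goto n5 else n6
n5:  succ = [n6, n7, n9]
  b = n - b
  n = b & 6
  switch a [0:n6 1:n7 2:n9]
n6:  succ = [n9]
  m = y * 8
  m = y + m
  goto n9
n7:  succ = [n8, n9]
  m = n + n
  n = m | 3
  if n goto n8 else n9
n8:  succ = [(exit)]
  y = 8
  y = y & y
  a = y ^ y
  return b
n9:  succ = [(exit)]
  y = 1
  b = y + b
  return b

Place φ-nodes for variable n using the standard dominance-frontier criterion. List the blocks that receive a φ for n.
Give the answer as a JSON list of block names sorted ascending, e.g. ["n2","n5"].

Answer: ["n6", "n7", "n8", "n9"]

Analysis:
idom tree: n1←n0 n2←n0 n3←n1 n4←n3 n5←n4 n6←n0 n7←n0 n8←n0 n9←n0
Join-block Dom:
  n6: preds {n2,n4,n5}: {n0,n2} ∩ {n0,n1,n3,n4} ∩ {n0,n1,n3,n4,n5} = {n0}; idom=n0
  n7: preds {n2,n5}: {n0,n2} ∩ {n0,n1,n3,n4,n5} = {n0}; idom=n0
  n8: preds {n0,n7}: {n0} ∩ {n0,n7} = {n0}; idom=n0
  n9: preds {n5,n6,n7}: {n0,n1,n3,n4,n5} ∩ {n0,n6} ∩ {n0,n7} = {n0}; idom=n0

DF walk-up:
  join n6 pred n2: n2 stop@n0
  join n6 pred n4: n4→n3→n1 stop@n0
  join n6 pred n5: n5→n4→n3→n1 stop@n0
  join n7 pred n2: n2 stop@n0
  join n7 pred n5: n5→n4→n3→n1 stop@n0
  join n8 pred n0: · stop@n0
  join n8 pred n7: n7 stop@n0
  join n9 pred n5: n5→n4→n3→n1 stop@n0
  join n9 pred n6: n6 stop@n0
  join n9 pred n7: n7 stop@n0
  n0: DF=∅
  n1: DF={n6,n7,n9}
  n2: DF={n6,n7}
  n3: DF={n6,n7,n9}
  n4: DF={n6,n7,n9}
  n5: DF={n6,n7,n9}
  n6: DF={n9}
  n7: DF={n8,n9}
  n8: DF=∅
  n9: DF=∅

φ for n: defs {n0,n2,n5,n7}
  DF⁺ = {n6,n7,n8,n9}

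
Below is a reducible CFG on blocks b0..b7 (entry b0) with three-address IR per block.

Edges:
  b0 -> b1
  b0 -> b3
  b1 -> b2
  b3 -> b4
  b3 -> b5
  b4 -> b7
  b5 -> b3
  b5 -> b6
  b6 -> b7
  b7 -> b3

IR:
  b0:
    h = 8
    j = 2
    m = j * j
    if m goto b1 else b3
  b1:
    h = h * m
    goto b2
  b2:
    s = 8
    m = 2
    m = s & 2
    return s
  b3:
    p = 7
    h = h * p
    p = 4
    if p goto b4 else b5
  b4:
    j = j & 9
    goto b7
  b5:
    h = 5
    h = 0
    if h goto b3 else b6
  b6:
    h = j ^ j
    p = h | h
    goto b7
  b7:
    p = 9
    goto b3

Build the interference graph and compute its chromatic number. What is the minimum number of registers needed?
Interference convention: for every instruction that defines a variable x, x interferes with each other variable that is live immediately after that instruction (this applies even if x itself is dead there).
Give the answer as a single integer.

Answer: 3

Working:
Per-block:
  b0: {h,j,m} / ∅
  b1: {h} / {h,m}
  b2: {m,s} / ∅
  b3: {h,p} / {h}
  b4: {j} / {j}
  b5: {h} / ∅
  b6: {h,p} / {j}
  b7: {p} / ∅

Backward fixpoint:
  b0 li=∅ lo={h,j,m}
  b1 li={h,m} lo=∅
  b2 li=∅ lo=∅
  b3 li={h,j} lo={h,j}
  b4 li={h,j} lo={h,j}
  b5 li={j} lo={h,j}
  b6 li={j} lo={h,j}
  b7 li={h,j} lo={h,j}

Interfere edges:
  h: {j,m,p}
  j: {h,m,p}
  m: {h,j,s}
  p: {h,j}
  s: {m}

Registers:
  clique {h,j,m} ⇒ need ≥ 3
  assign h→r0 j→r1 m→r2 p→r2 s→r0 — no edge inside a register ⇒ χ ≤ 3
  χ = 3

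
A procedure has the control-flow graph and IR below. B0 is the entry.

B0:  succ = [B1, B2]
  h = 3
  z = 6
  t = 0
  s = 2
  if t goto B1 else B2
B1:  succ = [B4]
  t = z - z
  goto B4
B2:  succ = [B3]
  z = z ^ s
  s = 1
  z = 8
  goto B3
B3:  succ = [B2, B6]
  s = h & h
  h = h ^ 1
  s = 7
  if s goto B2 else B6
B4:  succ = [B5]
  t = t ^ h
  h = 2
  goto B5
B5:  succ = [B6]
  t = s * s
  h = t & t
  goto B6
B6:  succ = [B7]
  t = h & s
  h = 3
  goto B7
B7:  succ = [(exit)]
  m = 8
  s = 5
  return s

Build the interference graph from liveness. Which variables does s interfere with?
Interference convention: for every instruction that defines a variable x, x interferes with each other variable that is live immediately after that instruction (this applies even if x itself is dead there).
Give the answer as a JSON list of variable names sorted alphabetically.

def/use:
  B0: def={h,s,t,z} ue=∅
  B1: def={t} ue={z}
  B2: def={s,z} ue={s,z}
  B3: def={h,s} ue={h}
  B4: def={h,t} ue={h,t}
  B5: def={h,t} ue={s}
  B6: def={h,t} ue={h,s}
  B7: def={m,s} ue=∅

Backward fixpoint:
  B0: in=∅ out={h,s,z}
  B1: in={h,s,z} out={h,s,t}
  B2: in={h,s,z} out={h,z}
  B3: in={h,z} out={h,s,z}
  B4: in={h,s,t} out={s}
  B5: in={s} out={h,s}
  B6: in={h,s} out=∅
  B7: in=∅ out=∅

Interference:
  h: {s,t,z}
  m: ∅
  s: {h,t,z}
  t: {h,s,z}
  z: {h,s,t}

N(s) = ["h", "t", "z"]

Answer: ["h", "t", "z"]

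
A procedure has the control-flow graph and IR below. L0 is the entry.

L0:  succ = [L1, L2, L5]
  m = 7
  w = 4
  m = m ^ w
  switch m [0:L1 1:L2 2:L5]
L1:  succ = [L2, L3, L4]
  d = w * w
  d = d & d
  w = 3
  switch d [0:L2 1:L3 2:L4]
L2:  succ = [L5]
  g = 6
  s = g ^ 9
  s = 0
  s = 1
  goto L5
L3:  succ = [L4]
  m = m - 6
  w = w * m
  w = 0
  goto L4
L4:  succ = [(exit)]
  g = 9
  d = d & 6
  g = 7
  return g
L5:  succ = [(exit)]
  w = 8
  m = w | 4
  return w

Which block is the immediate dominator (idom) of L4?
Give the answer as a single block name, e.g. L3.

idom tree: L1←L0 L2←L0 L3←L1 L4←L1 L5←L0
Dom∩ at merges:
  L2: preds {L0,L1}: {L0} ∩ {L0,L1} = {L0}; idom=L0
  L4: preds {L1,L3}: {L0,L1} ∩ {L0,L1,L3} = {L0,L1}; idom=L1
  L5: preds {L0,L2}: {L0} ∩ {L0,L2} = {L0}; idom=L0

idom(L4) = L1

Answer: L1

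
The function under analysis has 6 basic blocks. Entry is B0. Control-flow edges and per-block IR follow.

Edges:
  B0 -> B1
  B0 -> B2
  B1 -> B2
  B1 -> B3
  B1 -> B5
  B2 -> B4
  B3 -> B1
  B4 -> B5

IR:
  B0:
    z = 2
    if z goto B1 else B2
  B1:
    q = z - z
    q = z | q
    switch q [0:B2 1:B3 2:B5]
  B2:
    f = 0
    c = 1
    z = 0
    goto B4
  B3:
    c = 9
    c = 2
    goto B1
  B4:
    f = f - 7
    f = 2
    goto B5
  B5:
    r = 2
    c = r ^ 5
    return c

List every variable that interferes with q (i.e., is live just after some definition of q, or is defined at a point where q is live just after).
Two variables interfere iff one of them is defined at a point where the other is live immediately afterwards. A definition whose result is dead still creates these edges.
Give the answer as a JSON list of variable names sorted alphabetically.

Answer: ["z"]

Analysis:
Per-block:
  B0 def {z} use ∅
  B1 def {q} use {z}
  B2 def {c,f,z} use ∅
  B3 def {c} use ∅
  B4 def {f} use {f}
  B5 def {c,r} use ∅

Live sets:
  live B0: ∅→{z}
  live B1: {z}→{z}
  live B2: ∅→{f}
  live B3: {z}→{z}
  live B4: {f}→∅
  live B5: ∅→∅

Interfere edges:
  c: {f,z}
  f: {c,z}
  q: {z}
  r: ∅
  z: {c,f,q}

N(q) = ["z"]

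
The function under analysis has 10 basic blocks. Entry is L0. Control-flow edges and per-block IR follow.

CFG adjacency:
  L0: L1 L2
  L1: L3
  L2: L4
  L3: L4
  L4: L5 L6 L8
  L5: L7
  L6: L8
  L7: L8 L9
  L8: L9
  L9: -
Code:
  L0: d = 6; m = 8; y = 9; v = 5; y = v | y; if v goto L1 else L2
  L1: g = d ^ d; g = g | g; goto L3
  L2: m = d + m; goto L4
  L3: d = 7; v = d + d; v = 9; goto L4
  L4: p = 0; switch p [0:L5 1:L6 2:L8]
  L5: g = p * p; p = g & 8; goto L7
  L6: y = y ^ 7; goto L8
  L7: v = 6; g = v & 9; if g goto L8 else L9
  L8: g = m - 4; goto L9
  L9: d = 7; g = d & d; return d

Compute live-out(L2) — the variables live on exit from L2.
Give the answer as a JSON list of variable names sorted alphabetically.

def/use:
  L0: def={d,m,v,y} ue=∅
  L1: def={g} ue={d}
  L2: def={m} ue={d,m}
  L3: def={d,v} ue=∅
  L4: def={p} ue=∅
  L5: def={g,p} ue={p}
  L6: def={y} ue={y}
  L7: def={g,v} ue=∅
  L8: def={g} ue={m}
  L9: def={d,g} ue=∅

Backward fixpoint:
  L0: in=∅ out={d,m,y}
  L1: in={d,m,y} out={m,y}
  L2: in={d,m,y} out={m,y}
  L3: in={m,y} out={m,y}
  L4: in={m,y} out={m,p,y}
  L5: in={m,p} out={m}
  L6: in={m,y} out={m}
  L7: in={m} out={m}
  L8: in={m} out=∅
  L9: in=∅ out=∅

live-out(L2) = ["m", "y"]

Answer: ["m", "y"]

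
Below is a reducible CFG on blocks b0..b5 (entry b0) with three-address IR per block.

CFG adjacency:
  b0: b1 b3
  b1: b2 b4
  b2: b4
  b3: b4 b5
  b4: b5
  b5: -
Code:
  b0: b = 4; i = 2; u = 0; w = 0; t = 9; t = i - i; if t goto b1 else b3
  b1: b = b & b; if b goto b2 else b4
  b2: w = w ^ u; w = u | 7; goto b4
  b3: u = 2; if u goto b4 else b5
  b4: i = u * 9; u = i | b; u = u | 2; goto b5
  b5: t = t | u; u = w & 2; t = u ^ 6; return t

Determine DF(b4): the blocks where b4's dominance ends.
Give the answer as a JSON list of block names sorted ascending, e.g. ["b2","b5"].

idom tree: b1←b0 b2←b1 b3←b0 b4←b0 b5←b0
Dom at joins:
  b4: preds {b1,b2,b3}: {b0,b1} ∩ {b0,b1,b2} ∩ {b0,b3} = {b0}; idom=b0
  b5: preds {b3,b4}: {b0,b3} ∩ {b0,b4} = {b0}; idom=b0

DF walk-up:
  b4←b1: walk b1 to b0
  b4←b2: walk b2→b1 to b0
  b4←b3: walk b3 to b0
  b5←b3: walk b3 to b0
  b5←b4: walk b4 to b0
  b0: DF=∅
  b1: DF={b4}
  b2: DF={b4}
  b3: DF={b4,b5}
  b4: DF={b5}
  b5: DF=∅

DF(b4) = ["b5"]

Answer: ["b5"]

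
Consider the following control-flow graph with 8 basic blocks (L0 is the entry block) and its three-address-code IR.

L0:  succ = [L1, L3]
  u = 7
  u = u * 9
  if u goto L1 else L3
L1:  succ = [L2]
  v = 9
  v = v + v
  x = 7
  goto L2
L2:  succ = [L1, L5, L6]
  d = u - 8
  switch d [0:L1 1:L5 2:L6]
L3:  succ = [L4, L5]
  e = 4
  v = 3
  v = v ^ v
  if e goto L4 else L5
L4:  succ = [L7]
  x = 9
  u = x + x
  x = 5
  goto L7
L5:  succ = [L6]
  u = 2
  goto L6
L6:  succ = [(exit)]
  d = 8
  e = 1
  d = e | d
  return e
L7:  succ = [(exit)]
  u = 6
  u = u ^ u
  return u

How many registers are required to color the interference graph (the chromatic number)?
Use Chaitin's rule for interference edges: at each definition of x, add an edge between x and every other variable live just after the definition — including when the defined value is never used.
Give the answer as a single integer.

def/use:
  L0: def={u} ue=∅
  L1: def={v,x} ue=∅
  L2: def={d} ue={u}
  L3: def={e,v} ue=∅
  L4: def={u,x} ue=∅
  L5: def={u} ue=∅
  L6: def={d,e} ue=∅
  L7: def={u} ue=∅

Live sets:
  live L0: ∅→{u}
  live L1: {u}→{u}
  live L2: {u}→{u}
  live L3: ∅→∅
  live L4: ∅→∅
  live L5: ∅→∅
  live L6: ∅→∅
  live L7: ∅→∅

Interference:
  d↔{e,u}
  e↔{d,v}
  u↔{d,v,x}
  v↔{e,u}
  x↔{u}

Registers:
  lower bound: {d,e} mutually conflict ⇒ χ ≥ 2
  assign d→R1 e→R0 u→R0 v→R1 x→R1 — no edge inside a register ⇒ χ ≤ 2
  χ = 2

Answer: 2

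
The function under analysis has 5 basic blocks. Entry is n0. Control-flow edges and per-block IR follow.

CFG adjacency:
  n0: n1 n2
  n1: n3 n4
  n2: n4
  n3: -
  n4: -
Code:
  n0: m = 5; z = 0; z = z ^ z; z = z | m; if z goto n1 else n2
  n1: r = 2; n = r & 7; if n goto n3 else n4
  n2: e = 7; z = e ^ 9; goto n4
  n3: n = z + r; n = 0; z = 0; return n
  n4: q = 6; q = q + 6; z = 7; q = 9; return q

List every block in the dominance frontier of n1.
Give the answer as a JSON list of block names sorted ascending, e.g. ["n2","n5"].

Answer: ["n4"]

Derivation:
idom tree: n1←n0 n2←n0 n3←n1 n4←n0
Dom at joins:
  n4: preds {n1,n2}: {n0,n1} ∩ {n0,n2} = {n0}; idom=n0

Frontier:
  join n4 pred n1: n1 stop@n0
  join n4 pred n2: n2 stop@n0
  n0: DF=∅
  n1: DF={n4}
  n2: DF={n4}
  n3: DF=∅
  n4: DF=∅

DF(n1) = ["n4"]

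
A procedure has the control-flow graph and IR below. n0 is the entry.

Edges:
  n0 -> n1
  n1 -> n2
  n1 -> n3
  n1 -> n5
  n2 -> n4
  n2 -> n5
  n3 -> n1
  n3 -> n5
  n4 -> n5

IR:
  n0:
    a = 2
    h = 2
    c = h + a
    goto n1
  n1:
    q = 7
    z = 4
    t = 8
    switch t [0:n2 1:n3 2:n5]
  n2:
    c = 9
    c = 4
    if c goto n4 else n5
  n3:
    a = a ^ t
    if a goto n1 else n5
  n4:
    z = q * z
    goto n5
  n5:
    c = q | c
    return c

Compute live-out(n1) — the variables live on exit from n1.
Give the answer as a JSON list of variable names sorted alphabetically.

Per-block:
  n0 def {a,c,h} use ∅
  n1 def {q,t,z} use ∅
  n2 def {c} use ∅
  n3 def {a} use {a,t}
  n4 def {z} use {q,z}
  n5 def {c} use {c,q}

Backward fixpoint:
  live n0: ∅→{a,c}
  live n1: {a,c}→{a,c,q,t,z}
  live n2: {q,z}→{c,q,z}
  live n3: {a,c,q,t}→{a,c,q}
  live n4: {c,q,z}→{c,q}
  live n5: {c,q}→∅

live-out(n1) = ["a", "c", "q", "t", "z"]

Answer: ["a", "c", "q", "t", "z"]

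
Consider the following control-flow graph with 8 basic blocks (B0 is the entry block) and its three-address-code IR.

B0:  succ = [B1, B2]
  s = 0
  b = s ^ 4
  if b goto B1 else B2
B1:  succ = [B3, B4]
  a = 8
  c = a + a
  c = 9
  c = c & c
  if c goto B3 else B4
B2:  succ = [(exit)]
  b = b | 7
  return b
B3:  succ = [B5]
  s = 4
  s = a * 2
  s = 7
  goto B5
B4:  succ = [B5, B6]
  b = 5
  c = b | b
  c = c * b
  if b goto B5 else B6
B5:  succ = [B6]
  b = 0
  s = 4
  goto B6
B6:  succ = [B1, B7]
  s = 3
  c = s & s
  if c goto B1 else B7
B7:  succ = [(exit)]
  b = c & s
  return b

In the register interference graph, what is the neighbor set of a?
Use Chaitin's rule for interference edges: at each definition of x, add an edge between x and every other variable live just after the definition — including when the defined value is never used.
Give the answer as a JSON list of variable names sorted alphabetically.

def/use:
  B0: {b,s} / ∅
  B1: {a,c} / ∅
  B2: {b} / {b}
  B3: {s} / {a}
  B4: {b,c} / ∅
  B5: {b,s} / ∅
  B6: {c,s} / ∅
  B7: {b} / {c,s}

Backward fixpoint:
  B0: in=∅ out={b}
  B1: in=∅ out={a}
  B2: in={b} out=∅
  B3: in={a} out=∅
  B4: in=∅ out=∅
  B5: in=∅ out=∅
  B6: in=∅ out={c,s}
  B7: in={c,s} out=∅

Interfere edges:
  a↔{c,s}
  b↔{c}
  c↔{a,b,s}
  s↔{a,c}

N(a) = ["c", "s"]

Answer: ["c", "s"]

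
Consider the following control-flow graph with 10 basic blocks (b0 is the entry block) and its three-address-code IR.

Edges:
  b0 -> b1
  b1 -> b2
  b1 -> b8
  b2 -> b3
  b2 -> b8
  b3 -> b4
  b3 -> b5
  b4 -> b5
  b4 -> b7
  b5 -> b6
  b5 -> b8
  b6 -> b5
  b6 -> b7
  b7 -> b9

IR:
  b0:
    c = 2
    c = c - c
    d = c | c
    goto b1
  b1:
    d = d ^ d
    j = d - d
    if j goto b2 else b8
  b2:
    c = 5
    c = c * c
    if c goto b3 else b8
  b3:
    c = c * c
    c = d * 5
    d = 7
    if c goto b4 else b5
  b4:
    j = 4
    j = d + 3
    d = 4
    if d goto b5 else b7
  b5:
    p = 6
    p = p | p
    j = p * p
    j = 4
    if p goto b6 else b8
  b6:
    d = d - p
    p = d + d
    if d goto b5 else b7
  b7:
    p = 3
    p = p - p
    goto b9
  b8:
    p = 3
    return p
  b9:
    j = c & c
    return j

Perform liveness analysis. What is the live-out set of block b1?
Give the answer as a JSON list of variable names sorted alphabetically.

Answer: ["d"]

Analysis:
def/use:
  b0 def {c,d} use ∅
  b1 def {d,j} use {d}
  b2 def {c} use ∅
  b3 def {c,d} use {c,d}
  b4 def {d,j} use {d}
  b5 def {j,p} use ∅
  b6 def {d,p} use {d,p}
  b7 def {p} use ∅
  b8 def {p} use ∅
  b9 def {j} use {c}

Live sets:
  live b0: ∅→{d}
  live b1: {d}→{d}
  live b2: {d}→{c,d}
  live b3: {c,d}→{c,d}
  live b4: {c,d}→{c,d}
  live b5: {c,d}→{c,d,p}
  live b6: {c,d,p}→{c,d}
  live b7: {c}→{c}
  live b8: ∅→∅
  live b9: {c}→∅

live-out(b1) = ["d"]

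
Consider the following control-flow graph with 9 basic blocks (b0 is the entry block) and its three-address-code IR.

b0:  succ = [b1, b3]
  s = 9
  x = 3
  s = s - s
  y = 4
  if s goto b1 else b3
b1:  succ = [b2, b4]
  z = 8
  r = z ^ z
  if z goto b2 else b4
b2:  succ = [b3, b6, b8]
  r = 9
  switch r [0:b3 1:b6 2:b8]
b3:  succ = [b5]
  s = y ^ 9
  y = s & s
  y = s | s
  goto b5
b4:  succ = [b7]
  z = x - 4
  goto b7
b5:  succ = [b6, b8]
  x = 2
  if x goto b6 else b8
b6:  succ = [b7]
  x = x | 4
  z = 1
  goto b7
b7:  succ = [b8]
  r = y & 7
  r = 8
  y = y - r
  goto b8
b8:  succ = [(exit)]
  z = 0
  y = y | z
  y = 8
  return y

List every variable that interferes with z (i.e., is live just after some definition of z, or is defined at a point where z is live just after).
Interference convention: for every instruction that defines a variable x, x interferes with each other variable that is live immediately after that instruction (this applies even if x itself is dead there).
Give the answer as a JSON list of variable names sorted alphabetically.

Per-block:
  b0: def={s,x,y} ue=∅
  b1: def={r,z} ue=∅
  b2: def={r} ue=∅
  b3: def={s,y} ue={y}
  b4: def={z} ue={x}
  b5: def={x} ue=∅
  b6: def={x,z} ue={x}
  b7: def={r,y} ue={y}
  b8: def={y,z} ue={y}

Liveness:
  b0 li=∅ lo={x,y}
  b1 li={x,y} lo={x,y}
  b2 li={x,y} lo={x,y}
  b3 li={y} lo={y}
  b4 li={x,y} lo={y}
  b5 li={y} lo={x,y}
  b6 li={x,y} lo={y}
  b7 li={y} lo={y}
  b8 li={y} lo=∅

Conflict graph:
  r: {x,y,z}
  s: {x,y}
  x: {r,s,y,z}
  y: {r,s,x,z}
  z: {r,x,y}

N(z) = ["r", "x", "y"]

Answer: ["r", "x", "y"]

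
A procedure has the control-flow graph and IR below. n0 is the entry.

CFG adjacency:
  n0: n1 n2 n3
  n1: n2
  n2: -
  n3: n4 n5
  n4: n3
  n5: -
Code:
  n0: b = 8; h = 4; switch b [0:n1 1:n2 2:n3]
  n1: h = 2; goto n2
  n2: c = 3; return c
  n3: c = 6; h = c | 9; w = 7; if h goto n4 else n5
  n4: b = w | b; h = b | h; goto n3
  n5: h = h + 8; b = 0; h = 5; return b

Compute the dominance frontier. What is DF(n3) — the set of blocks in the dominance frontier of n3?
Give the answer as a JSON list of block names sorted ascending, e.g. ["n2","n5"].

idom tree: n1←n0 n2←n0 n3←n0 n4←n3 n5←n3
Dom∩ at merges:
  n2: preds {n0,n1}: {n0} ∩ {n0,n1} = {n0}; idom=n0
  n3: preds {n0,n4}: {n0} ∩ {n0,n3,n4} = {n0}; idom=n0

DF derivation:
  join n2 pred n0: · stop@n0
  join n2 pred n1: n1 stop@n0
  join n3 pred n0: · stop@n0
  join n3 pred n4: n4→n3 stop@n0
  DF(n0)=∅
  DF(n1)={n2}
  DF(n2)=∅
  DF(n3)={n3}
  DF(n4)={n3}
  DF(n5)=∅

DF(n3) = ["n3"]

Answer: ["n3"]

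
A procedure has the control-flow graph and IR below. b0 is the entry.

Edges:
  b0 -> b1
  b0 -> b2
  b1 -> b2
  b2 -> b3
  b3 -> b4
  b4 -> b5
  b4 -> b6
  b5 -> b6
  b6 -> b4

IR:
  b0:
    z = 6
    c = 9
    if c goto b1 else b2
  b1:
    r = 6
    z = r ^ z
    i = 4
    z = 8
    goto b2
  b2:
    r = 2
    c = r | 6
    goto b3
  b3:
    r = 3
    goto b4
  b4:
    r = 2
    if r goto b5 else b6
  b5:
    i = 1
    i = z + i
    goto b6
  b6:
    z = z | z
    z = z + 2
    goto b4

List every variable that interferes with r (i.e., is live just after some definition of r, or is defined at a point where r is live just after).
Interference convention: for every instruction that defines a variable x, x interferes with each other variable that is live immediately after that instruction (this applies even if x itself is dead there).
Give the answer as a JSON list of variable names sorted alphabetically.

Per-block:
  b0: {c,z} / ∅
  b1: {i,r,z} / {z}
  b2: {c,r} / ∅
  b3: {r} / ∅
  b4: {r} / ∅
  b5: {i} / {z}
  b6: {z} / {z}

Live sets:
  b0: in=∅ out={z}
  b1: in={z} out={z}
  b2: in={z} out={z}
  b3: in={z} out={z}
  b4: in={z} out={z}
  b5: in={z} out={z}
  b6: in={z} out={z}

Conflict graph:
  c — {z}
  i — {z}
  r — {z}
  z — {c,i,r}

N(r) = ["z"]

Answer: ["z"]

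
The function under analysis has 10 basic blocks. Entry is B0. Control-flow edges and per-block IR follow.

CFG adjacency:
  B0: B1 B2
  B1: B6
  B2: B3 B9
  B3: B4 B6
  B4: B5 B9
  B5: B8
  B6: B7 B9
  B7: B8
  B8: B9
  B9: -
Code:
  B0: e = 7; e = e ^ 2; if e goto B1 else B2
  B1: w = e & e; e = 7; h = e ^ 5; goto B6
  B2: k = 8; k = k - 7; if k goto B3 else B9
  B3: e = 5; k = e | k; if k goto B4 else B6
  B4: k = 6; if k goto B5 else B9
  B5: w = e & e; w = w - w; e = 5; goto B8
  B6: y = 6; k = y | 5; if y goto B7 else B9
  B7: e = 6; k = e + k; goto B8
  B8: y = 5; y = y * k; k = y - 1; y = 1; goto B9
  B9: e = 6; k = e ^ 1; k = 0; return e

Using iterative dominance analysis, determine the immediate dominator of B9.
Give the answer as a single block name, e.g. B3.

idom tree: B1←B0 B2←B0 B3←B2 B4←B3 B5←B4 B6←B0 B7←B6 B8←B0 B9←B0
Join-block Dom:
  B6: preds {B1,B3}: {B0,B1} ∩ {B0,B2,B3} = {B0}; idom=B0
  B8: preds {B5,B7}: {B0,B2,B3,B4,B5} ∩ {B0,B6,B7} = {B0}; idom=B0
  B9: preds {B2,B4,B6,B8}: {B0,B2} ∩ {B0,B2,B3,B4} ∩ {B0,B6} ∩ {B0,B8} = {B0}; idom=B0

idom(B9) = B0

Answer: B0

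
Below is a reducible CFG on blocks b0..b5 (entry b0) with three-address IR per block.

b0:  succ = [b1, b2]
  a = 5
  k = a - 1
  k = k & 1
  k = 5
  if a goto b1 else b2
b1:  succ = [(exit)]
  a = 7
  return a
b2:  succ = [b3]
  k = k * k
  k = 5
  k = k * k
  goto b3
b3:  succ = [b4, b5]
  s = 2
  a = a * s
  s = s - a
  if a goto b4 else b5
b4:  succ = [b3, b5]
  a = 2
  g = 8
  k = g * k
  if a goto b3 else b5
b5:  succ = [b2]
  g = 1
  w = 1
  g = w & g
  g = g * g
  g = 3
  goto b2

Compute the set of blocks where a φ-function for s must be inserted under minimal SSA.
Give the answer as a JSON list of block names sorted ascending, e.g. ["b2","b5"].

Answer: ["b2", "b3"]

Derivation:
idom tree: b1←b0 b2←b0 b3←b2 b4←b3 b5←b3
Dom at joins:
  b2: preds {b0,b5}: {b0} ∩ {b0,b2,b3,b5} = {b0}; idom=b0
  b3: preds {b2,b4}: {b0,b2} ∩ {b0,b2,b3,b4} = {b0,b2}; idom=b2
  b5: preds {b3,b4}: {b0,b2,b3} ∩ {b0,b2,b3,b4} = {b0,b2,b3}; idom=b3

Frontier:
  join b2 pred b0: · stop@b0
  join b2 pred b5: b5→b3→b2 stop@b0
  join b3 pred b2: · stop@b2
  join b3 pred b4: b4→b3 stop@b2
  join b5 pred b3: · stop@b3
  join b5 pred b4: b4 stop@b3
  b0: DF=∅
  b1: DF=∅
  b2: DF={b2}
  b3: DF={b2,b3}
  b4: DF={b3,b5}
  b5: DF={b2}

φ for s: defs {b3}
  DF⁺ = {b2,b3}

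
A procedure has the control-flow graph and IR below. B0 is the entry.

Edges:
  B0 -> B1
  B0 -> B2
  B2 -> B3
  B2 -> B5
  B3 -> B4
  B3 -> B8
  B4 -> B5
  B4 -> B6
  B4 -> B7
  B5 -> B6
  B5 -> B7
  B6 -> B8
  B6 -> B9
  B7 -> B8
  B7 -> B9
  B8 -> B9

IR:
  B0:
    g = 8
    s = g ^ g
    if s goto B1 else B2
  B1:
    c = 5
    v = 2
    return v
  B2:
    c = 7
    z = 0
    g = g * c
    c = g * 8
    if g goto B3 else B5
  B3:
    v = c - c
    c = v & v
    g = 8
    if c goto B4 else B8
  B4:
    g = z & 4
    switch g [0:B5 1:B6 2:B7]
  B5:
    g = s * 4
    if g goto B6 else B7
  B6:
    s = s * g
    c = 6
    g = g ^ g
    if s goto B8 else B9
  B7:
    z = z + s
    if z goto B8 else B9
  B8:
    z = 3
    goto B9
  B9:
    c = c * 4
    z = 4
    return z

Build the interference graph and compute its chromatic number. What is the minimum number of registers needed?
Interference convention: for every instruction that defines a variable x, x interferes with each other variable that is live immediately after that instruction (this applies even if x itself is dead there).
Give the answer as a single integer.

Per-block:
  B0 def {g,s} use ∅
  B1 def {c,v} use ∅
  B2 def {c,g,z} use {g}
  B3 def {c,g,v} use {c}
  B4 def {g} use {z}
  B5 def {g} use {s}
  B6 def {c,g,s} use {g,s}
  B7 def {z} use {s,z}
  B8 def {z} use ∅
  B9 def {c,z} use {c}

Liveness:
  B0: in=∅ out={g,s}
  B1: in=∅ out=∅
  B2: in={g,s} out={c,s,z}
  B3: in={c,s,z} out={c,s,z}
  B4: in={c,s,z} out={c,g,s,z}
  B5: in={c,s,z} out={c,g,s,z}
  B6: in={g,s} out={c}
  B7: in={c,s,z} out={c}
  B8: in={c} out={c}
  B9: in={c} out=∅

Interfere edges:
  c↔{g,s,z}
  g↔{c,s,z}
  s↔{c,g,v,z}
  v↔{s,z}
  z↔{c,g,s,v}

Registers:
  lower bound: {c,g,s,z} mutually conflict ⇒ χ ≥ 4
  assign c→R2 g→R3 s→R0 v→R2 z→R1 — no edge inside a register ⇒ χ ≤ 4
  χ = 4

Answer: 4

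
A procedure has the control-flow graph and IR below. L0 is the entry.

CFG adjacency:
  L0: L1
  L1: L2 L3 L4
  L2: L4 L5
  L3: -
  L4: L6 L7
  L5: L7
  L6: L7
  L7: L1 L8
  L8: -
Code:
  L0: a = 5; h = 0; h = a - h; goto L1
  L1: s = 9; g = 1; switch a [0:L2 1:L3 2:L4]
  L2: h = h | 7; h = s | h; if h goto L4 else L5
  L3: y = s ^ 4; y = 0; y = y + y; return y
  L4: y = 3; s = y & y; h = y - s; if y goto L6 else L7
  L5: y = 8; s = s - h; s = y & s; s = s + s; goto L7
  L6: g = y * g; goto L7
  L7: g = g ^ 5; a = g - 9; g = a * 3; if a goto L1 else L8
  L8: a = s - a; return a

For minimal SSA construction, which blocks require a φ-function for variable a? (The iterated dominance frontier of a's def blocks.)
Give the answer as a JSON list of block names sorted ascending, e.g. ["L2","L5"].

Answer: ["L1"]

Analysis:
idom tree: L1←L0 L2←L1 L3←L1 L4←L1 L5←L2 L6←L4 L7←L1 L8←L7
Dom∩ at merges:
  L1: preds {L0,L7}: {L0} ∩ {L0,L1,L7} = {L0}; idom=L0
  L4: preds {L1,L2}: {L0,L1} ∩ {L0,L1,L2} = {L0,L1}; idom=L1
  L7: preds {L4,L5,L6}: {L0,L1,L4} ∩ {L0,L1,L2,L5} ∩ {L0,L1,L4,L6} = {L0,L1}; idom=L1

DF walk-up:
  L1←L0: walk · to L0
  L1←L7: walk L7→L1 to L0
  L4←L1: walk · to L1
  L4←L2: walk L2 to L1
  L7←L4: walk L4 to L1
  L7←L5: walk L5→L2 to L1
  L7←L6: walk L6→L4 to L1
  DF(L0)=∅
  DF(L1)={L1}
  DF(L2)={L4,L7}
  DF(L3)=∅
  DF(L4)={L7}
  DF(L5)={L7}
  DF(L6)={L7}
  DF(L7)={L1}
  DF(L8)=∅

φ for a: defs {L0,L7,L8}
  DF⁺ = {L1}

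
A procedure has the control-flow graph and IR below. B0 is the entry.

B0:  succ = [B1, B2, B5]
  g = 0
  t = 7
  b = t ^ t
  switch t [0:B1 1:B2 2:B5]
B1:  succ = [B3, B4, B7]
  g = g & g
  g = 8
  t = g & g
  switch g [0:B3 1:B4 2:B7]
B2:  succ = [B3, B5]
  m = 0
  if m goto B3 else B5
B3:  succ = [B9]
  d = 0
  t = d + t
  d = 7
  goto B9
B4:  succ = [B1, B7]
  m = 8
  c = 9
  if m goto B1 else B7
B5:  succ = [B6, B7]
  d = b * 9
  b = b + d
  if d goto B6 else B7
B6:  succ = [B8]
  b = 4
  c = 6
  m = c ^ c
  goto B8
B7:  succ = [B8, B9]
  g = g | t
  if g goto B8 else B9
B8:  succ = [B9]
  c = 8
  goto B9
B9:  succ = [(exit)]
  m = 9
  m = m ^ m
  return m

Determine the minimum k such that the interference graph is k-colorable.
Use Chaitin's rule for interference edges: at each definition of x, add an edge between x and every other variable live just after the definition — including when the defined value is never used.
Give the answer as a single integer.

Per-block:
  B0: {b,g,t} / ∅
  B1: {g,t} / {g}
  B2: {m} / ∅
  B3: {d,t} / {t}
  B4: {c,m} / ∅
  B5: {b,d} / {b}
  B6: {b,c,m} / ∅
  B7: {g} / {g,t}
  B8: {c} / ∅
  B9: {m} / ∅

Backward fixpoint:
  B0: in=∅ out={b,g,t}
  B1: in={g} out={g,t}
  B2: in={b,g,t} out={b,g,t}
  B3: in={t} out=∅
  B4: in={g,t} out={g,t}
  B5: in={b,g,t} out={g,t}
  B6: in=∅ out=∅
  B7: in={g,t} out=∅
  B8: in=∅ out=∅
  B9: in=∅ out=∅

Conflict graph:
  b↔{d,g,m,t}
  c↔{g,m,t}
  d↔{b,g,t}
  g↔{b,c,d,m,t}
  m↔{b,c,g,t}
  t↔{b,c,d,g,m}

Registers:
  {b,d,g,t} pairwise interfere (4-clique) ⇒ χ ≥ 4
  assign b→r2 c→r2 d→r3 g→r0 m→r3 t→r1 — no edge inside a register ⇒ χ ≤ 4
  χ = 4

Answer: 4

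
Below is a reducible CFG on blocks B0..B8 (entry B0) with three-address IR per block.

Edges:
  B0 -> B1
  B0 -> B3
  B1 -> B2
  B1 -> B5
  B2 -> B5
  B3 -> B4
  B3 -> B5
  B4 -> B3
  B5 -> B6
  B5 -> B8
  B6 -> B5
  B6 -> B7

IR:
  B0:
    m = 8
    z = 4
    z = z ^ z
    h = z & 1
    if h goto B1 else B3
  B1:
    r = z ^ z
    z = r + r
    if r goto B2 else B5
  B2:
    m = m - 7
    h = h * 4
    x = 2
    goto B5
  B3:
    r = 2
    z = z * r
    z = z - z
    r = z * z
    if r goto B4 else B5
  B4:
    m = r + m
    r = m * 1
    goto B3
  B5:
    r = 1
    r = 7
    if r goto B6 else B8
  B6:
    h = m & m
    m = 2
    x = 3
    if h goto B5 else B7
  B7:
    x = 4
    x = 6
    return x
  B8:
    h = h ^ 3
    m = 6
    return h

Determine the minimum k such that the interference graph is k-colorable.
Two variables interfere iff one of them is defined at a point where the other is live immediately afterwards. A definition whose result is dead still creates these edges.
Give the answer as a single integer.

Block summaries:
  B0 def {h,m,z} use ∅
  B1 def {r,z} use {z}
  B2 def {h,m,x} use {h,m}
  B3 def {r,z} use {z}
  B4 def {m,r} use {m,r}
  B5 def {r} use ∅
  B6 def {h,m,x} use {m}
  B7 def {x} use ∅
  B8 def {h,m} use {h}

Backward fixpoint:
  B0: in=∅ out={h,m,z}
  B1: in={h,m,z} out={h,m}
  B2: in={h,m} out={h,m}
  B3: in={h,m,z} out={h,m,r,z}
  B4: in={h,m,r,z} out={h,m,z}
  B5: in={h,m} out={h,m}
  B6: in={m} out={h,m}
  B7: in=∅ out=∅
  B8: in={h} out=∅

Conflict graph:
  h↔{m,r,x,z}
  m↔{h,r,x,z}
  r↔{h,m,z}
  x↔{h,m}
  z↔{h,m,r}

Registers:
  clique {h,m,r,z} ⇒ need ≥ 4
  4-colouring: c0={h}  c1={m}  c2={r,x}  c3={z}
  χ = 4

Answer: 4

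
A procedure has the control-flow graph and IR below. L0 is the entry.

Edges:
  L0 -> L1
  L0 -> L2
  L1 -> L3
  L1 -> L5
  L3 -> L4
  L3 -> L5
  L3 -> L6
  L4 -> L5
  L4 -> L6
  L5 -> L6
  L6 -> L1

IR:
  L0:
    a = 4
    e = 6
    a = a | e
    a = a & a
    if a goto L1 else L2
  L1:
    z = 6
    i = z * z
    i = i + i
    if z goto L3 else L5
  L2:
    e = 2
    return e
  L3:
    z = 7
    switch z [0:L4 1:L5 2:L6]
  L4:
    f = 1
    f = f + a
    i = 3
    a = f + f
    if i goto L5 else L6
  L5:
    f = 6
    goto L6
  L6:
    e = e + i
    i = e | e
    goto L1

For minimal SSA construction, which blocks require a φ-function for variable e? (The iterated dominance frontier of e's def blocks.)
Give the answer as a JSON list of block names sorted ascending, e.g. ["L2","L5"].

Answer: ["L1"]

Working:
idom tree: L1←L0 L2←L0 L3←L1 L4←L3 L5←L1 L6←L1
Dom at joins:
  L1: preds {L0,L6}: {L0} ∩ {L0,L1,L6} = {L0}; idom=L0
  L5: preds {L1,L3,L4}: {L0,L1} ∩ {L0,L1,L3} ∩ {L0,L1,L3,L4} = {L0,L1}; idom=L1
  L6: preds {L3,L4,L5}: {L0,L1,L3} ∩ {L0,L1,L3,L4} ∩ {L0,L1,L5} = {L0,L1}; idom=L1

DF walk-up:
  L1←L0: walk · to L0
  L1←L6: walk L6→L1 to L0
  L5←L1: walk · to L1
  L5←L3: walk L3 to L1
  L5←L4: walk L4→L3 to L1
  L6←L3: walk L3 to L1
  L6←L4: walk L4→L3 to L1
  L6←L5: walk L5 to L1
  DF(L0)=∅
  DF(L1)={L1}
  DF(L2)=∅
  DF(L3)={L5,L6}
  DF(L4)={L5,L6}
  DF(L5)={L6}
  DF(L6)={L1}

φ for e: defs {L0,L2,L6}
  DF⁺ = {L1}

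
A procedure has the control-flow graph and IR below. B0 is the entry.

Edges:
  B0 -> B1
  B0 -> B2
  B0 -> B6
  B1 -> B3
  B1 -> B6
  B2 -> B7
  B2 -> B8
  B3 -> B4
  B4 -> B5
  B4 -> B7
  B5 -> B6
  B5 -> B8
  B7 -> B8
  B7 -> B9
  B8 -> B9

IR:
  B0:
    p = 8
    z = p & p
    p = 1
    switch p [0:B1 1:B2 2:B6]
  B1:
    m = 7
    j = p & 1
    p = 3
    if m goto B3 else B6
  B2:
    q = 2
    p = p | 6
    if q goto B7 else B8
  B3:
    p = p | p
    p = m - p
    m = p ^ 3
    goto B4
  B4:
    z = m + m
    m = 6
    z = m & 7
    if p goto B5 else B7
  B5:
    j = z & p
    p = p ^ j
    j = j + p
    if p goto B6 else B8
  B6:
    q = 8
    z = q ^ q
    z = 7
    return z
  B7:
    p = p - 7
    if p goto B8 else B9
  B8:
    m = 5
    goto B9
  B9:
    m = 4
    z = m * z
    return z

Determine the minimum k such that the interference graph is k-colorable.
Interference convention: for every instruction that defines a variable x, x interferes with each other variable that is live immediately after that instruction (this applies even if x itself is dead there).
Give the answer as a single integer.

Block summaries:
  B0 def {p,z} use ∅
  B1 def {j,m,p} use {p}
  B2 def {p,q} use {p}
  B3 def {m,p} use {m,p}
  B4 def {m,z} use {m,p}
  B5 def {j,p} use {p,z}
  B6 def {q,z} use ∅
  B7 def {p} use {p}
  B8 def {m} use ∅
  B9 def {m,z} use {z}

Liveness:
  live B0: ∅→{p,z}
  live B1: {p}→{m,p}
  live B2: {p,z}→{p,z}
  live B3: {m,p}→{m,p}
  live B4: {m,p}→{p,z}
  live B5: {p,z}→{z}
  live B6: ∅→∅
  live B7: {p,z}→{z}
  live B8: {z}→{z}
  live B9: {z}→∅

Interfere edges:
  j — {m,p,z}
  m — {j,p,z}
  p — {j,m,q,z}
  q — {p,z}
  z — {j,m,p,q}

Colouring:
  {j,m,p,z} pairwise interfere (4-clique) ⇒ χ ≥ 4
  4-colouring: R0={p}  R1={z}  R2={j,q}  R3={m}
  χ = 4

Answer: 4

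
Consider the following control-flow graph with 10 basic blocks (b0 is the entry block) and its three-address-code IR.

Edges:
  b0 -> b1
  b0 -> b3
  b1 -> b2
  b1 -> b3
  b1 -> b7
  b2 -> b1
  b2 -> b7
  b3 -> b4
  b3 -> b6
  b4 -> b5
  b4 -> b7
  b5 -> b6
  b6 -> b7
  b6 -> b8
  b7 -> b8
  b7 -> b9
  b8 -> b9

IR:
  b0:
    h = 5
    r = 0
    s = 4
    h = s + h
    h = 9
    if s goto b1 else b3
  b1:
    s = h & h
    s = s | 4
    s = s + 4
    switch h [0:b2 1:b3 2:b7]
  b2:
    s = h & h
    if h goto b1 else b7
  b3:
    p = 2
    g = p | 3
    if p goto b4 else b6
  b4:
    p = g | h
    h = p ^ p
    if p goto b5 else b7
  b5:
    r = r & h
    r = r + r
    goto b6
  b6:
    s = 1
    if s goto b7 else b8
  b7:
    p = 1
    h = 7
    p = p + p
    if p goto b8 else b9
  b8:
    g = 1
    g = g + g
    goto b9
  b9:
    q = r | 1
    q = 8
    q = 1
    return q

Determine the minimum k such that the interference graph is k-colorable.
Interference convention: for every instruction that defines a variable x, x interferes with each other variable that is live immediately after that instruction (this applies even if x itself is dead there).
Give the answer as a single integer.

Answer: 4

Analysis:
Block summaries:
  b0: {h,r,s} / ∅
  b1: {s} / {h}
  b2: {s} / {h}
  b3: {g,p} / ∅
  b4: {h,p} / {g,h}
  b5: {r} / {h,r}
  b6: {s} / ∅
  b7: {h,p} / ∅
  b8: {g} / ∅
  b9: {q} / {r}

Liveness:
  b0: in=∅ out={h,r}
  b1: in={h,r} out={h,r}
  b2: in={h,r} out={h,r}
  b3: in={h,r} out={g,h,r}
  b4: in={g,h,r} out={h,r}
  b5: in={h,r} out={r}
  b6: in={r} out={r}
  b7: in={r} out={r}
  b8: in={r} out={r}
  b9: in={r} out=∅

Interference:
  g: {h,p,r}
  h: {g,p,r,s}
  p: {g,h,r}
  q: ∅
  r: {g,h,p,s}
  s: {h,r}

Registers:
  {g,h,p,r} pairwise interfere (4-clique) ⇒ χ ≥ 4
  assign g→r2 h→r0 p→r3 q→r0 r→r1 s→r2 — no edge inside a register ⇒ χ ≤ 4
  χ = 4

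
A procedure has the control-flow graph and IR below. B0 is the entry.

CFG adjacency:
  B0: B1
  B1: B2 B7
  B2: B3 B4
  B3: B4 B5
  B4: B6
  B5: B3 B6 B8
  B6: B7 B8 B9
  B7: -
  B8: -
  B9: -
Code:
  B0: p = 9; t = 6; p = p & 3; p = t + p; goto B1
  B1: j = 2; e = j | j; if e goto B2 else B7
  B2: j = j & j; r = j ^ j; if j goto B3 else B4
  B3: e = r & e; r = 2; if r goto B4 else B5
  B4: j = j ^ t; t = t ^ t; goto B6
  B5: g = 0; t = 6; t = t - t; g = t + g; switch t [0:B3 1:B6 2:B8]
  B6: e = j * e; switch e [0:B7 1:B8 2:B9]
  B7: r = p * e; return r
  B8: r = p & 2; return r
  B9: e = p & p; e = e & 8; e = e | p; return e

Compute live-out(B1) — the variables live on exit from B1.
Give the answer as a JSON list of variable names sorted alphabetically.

def/use:
  B0: {p,t} / ∅
  B1: {e,j} / ∅
  B2: {j,r} / {j}
  B3: {e,r} / {e,r}
  B4: {j,t} / {j,t}
  B5: {g,t} / ∅
  B6: {e} / {e,j}
  B7: {r} / {e,p}
  B8: {r} / {p}
  B9: {e} / {p}

Liveness:
  B0 li=∅ lo={p,t}
  B1 li={p,t} lo={e,j,p,t}
  B2 li={e,j,p,t} lo={e,j,p,r,t}
  B3 li={e,j,p,r,t} lo={e,j,p,r,t}
  B4 li={e,j,p,t} lo={e,j,p}
  B5 li={e,j,p,r} lo={e,j,p,r,t}
  B6 li={e,j,p} lo={e,p}
  B7 li={e,p} lo=∅
  B8 li={p} lo=∅
  B9 li={p} lo=∅

live-out(B1) = ["e", "j", "p", "t"]

Answer: ["e", "j", "p", "t"]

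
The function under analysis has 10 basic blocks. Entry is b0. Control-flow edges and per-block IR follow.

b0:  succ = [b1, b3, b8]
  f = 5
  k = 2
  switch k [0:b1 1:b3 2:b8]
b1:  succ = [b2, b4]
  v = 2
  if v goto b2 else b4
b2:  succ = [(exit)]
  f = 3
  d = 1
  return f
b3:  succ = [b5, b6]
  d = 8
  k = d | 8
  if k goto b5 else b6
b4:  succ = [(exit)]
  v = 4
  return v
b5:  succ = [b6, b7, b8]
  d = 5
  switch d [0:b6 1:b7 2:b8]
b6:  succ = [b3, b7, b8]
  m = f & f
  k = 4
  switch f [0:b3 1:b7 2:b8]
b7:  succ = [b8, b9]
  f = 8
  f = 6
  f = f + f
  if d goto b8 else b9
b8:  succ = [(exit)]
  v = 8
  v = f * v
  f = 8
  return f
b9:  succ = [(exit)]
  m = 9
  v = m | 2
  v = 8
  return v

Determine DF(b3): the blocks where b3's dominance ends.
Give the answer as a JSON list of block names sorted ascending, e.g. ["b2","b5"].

idom tree: b1←b0 b2←b1 b3←b0 b4←b1 b5←b3 b6←b3 b7←b3 b8←b0 b9←b7
Dom∩ at merges:
  b3: preds {b0,b6}: {b0} ∩ {b0,b3,b6} = {b0}; idom=b0
  b6: preds {b3,b5}: {b0,b3} ∩ {b0,b3,b5} = {b0,b3}; idom=b3
  b7: preds {b5,b6}: {b0,b3,b5} ∩ {b0,b3,b6} = {b0,b3}; idom=b3
  b8: preds {b0,b5,b6,b7}: {b0} ∩ {b0,b3,b5} ∩ {b0,b3,b6} ∩ {b0,b3,b7} = {b0}; idom=b0

Frontier:
  b3←b0: walk · to b0
  b3←b6: walk b6→b3 to b0
  b6←b3: walk · to b3
  b6←b5: walk b5 to b3
  b7←b5: walk b5 to b3
  b7←b6: walk b6 to b3
  b8←b0: walk · to b0
  b8←b5: walk b5→b3 to b0
  b8←b6: walk b6→b3 to b0
  b8←b7: walk b7→b3 to b0
  b0 → ∅
  b1 → ∅
  b2 → ∅
  b3 → {b3,b8}
  b4 → ∅
  b5 → {b6,b7,b8}
  b6 → {b3,b7,b8}
  b7 → {b8}
  b8 → ∅
  b9 → ∅

DF(b3) = ["b3", "b8"]

Answer: ["b3", "b8"]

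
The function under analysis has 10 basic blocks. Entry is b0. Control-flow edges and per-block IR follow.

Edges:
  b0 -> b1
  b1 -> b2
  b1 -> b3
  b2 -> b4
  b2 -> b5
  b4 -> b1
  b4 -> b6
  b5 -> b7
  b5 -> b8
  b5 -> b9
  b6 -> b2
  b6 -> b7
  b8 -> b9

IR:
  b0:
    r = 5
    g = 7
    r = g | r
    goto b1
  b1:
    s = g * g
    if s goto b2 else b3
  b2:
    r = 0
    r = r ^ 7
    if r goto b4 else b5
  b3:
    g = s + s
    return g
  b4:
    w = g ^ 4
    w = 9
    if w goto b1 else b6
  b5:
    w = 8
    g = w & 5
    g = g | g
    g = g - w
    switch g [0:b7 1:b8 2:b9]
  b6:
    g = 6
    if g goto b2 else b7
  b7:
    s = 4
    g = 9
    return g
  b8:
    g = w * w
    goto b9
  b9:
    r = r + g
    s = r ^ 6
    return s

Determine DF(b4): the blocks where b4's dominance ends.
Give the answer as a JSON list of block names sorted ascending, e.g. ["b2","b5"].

Answer: ["b1", "b2", "b7"]

Derivation:
idom tree: b1←b0 b2←b1 b3←b1 b4←b2 b5←b2 b6←b4 b7←b2 b8←b5 b9←b5
Dom∩ at merges:
  b1: preds {b0,b4}: {b0} ∩ {b0,b1,b2,b4} = {b0}; idom=b0
  b2: preds {b1,b6}: {b0,b1} ∩ {b0,b1,b2,b4,b6} = {b0,b1}; idom=b1
  b7: preds {b5,b6}: {b0,b1,b2,b5} ∩ {b0,b1,b2,b4,b6} = {b0,b1,b2}; idom=b2
  b9: preds {b5,b8}: {b0,b1,b2,b5} ∩ {b0,b1,b2,b5,b8} = {b0,b1,b2,b5}; idom=b5

DF walk-up:
  b1←b0: walk · to b0
  b1←b4: walk b4→b2→b1 to b0
  b2←b1: walk · to b1
  b2←b6: walk b6→b4→b2 to b1
  b7←b5: walk b5 to b2
  b7←b6: walk b6→b4 to b2
  b9←b5: walk · to b5
  b9←b8: walk b8 to b5
  DF(b0)=∅
  DF(b1)={b1}
  DF(b2)={b1,b2}
  DF(b3)=∅
  DF(b4)={b1,b2,b7}
  DF(b5)={b7}
  DF(b6)={b2,b7}
  DF(b7)=∅
  DF(b8)={b9}
  DF(b9)=∅

DF(b4) = ["b1", "b2", "b7"]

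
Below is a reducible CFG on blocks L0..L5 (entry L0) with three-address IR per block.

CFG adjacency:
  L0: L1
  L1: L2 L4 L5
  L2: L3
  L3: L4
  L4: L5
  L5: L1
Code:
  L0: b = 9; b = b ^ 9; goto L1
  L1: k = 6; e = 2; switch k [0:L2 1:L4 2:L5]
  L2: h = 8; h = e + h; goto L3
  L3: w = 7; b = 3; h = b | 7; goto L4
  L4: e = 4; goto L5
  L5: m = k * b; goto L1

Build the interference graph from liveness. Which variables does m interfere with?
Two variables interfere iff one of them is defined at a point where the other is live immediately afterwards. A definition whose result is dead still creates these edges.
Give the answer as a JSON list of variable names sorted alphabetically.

Block summaries:
  L0: {b} / ∅
  L1: {e,k} / ∅
  L2: {h} / {e}
  L3: {b,h,w} / ∅
  L4: {e} / ∅
  L5: {m} / {b,k}

Live sets:
  live L0: ∅→{b}
  live L1: {b}→{b,e,k}
  live L2: {e,k}→{k}
  live L3: {k}→{b,k}
  live L4: {b,k}→{b,k}
  live L5: {b,k}→{b}

Conflict graph:
  b: {e,h,k,m}
  e: {b,h,k}
  h: {b,e,k}
  k: {b,e,h,w}
  m: {b}
  w: {k}

N(m) = ["b"]

Answer: ["b"]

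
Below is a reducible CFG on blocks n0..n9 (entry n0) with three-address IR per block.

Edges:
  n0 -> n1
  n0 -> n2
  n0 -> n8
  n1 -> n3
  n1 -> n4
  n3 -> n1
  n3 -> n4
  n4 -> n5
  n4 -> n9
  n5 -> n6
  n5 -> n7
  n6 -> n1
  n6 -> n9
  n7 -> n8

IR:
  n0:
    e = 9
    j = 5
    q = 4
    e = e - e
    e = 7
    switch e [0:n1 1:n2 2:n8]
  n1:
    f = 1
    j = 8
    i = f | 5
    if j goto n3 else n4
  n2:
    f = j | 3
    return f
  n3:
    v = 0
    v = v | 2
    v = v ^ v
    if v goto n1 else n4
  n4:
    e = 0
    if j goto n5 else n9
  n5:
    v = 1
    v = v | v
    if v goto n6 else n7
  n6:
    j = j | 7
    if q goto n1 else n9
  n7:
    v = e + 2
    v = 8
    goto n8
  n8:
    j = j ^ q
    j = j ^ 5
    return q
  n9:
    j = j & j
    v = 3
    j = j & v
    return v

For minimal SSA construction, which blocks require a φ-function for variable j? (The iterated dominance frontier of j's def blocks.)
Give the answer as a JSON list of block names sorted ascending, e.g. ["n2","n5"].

Answer: ["n1", "n8", "n9"]

Working:
idom tree: n1←n0 n2←n0 n3←n1 n4←n1 n5←n4 n6←n5 n7←n5 n8←n0 n9←n4
Join-block Dom:
  n1: preds {n0,n3,n6}: {n0} ∩ {n0,n1,n3} ∩ {n0,n1,n4,n5,n6} = {n0}; idom=n0
  n4: preds {n1,n3}: {n0,n1} ∩ {n0,n1,n3} = {n0,n1}; idom=n1
  n8: preds {n0,n7}: {n0} ∩ {n0,n1,n4,n5,n7} = {n0}; idom=n0
  n9: preds {n4,n6}: {n0,n1,n4} ∩ {n0,n1,n4,n5,n6} = {n0,n1,n4}; idom=n4

DF derivation:
  n1←n0: walk · to n0
  n1←n3: walk n3→n1 to n0
  n1←n6: walk n6→n5→n4→n1 to n0
  n4←n1: walk · to n1
  n4←n3: walk n3 to n1
  n8←n0: walk · to n0
  n8←n7: walk n7→n5→n4→n1 to n0
  n9←n4: walk · to n4
  n9←n6: walk n6→n5 to n4
  DF(n0)=∅
  DF(n1)={n1,n8}
  DF(n2)=∅
  DF(n3)={n1,n4}
  DF(n4)={n1,n8}
  DF(n5)={n1,n8,n9}
  DF(n6)={n1,n9}
  DF(n7)={n8}
  DF(n8)=∅
  DF(n9)=∅

φ for j: defs {n0,n1,n6,n8,n9}
  DF⁺ = {n1,n8,n9}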